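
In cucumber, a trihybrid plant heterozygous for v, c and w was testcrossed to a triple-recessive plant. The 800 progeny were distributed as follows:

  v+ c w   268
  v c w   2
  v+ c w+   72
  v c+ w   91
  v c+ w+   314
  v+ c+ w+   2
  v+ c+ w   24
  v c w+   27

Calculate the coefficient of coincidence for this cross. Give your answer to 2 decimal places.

0.35

The two most frequent reciprocal classes, v+ c w and v c+ w+, are the parental types, so the F1 was v+ c w / v c+ w+.
The two rarest classes, v c w and v+ c+ w+, are the double crossovers. Comparing them with the parentals, only the v allele has switched, so v is the middle locus and the order is w – v – c.
w–v: (163 + 4)/800 = 0.2087; v–c: (51 + 4)/800 = 0.0688.
Expected DCO frequency = 0.2087 × 0.0688 ≈ 0.01436; observed = 4/800 ≈ 0.00500.
Coefficient of coincidence = 0.00500/0.01436 ≈ 0.35.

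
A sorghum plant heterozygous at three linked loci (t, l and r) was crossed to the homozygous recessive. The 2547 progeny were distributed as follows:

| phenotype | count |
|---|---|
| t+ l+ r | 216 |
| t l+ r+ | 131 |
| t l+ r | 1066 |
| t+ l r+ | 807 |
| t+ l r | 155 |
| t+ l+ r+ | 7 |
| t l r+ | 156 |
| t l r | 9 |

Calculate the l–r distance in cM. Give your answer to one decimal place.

The two most frequent reciprocal classes, t+ l r+ and t l+ r, are the parental types, so the F1 was t+ l r+ / t l+ r.
The two rarest classes, t+ l+ r+ and t l r, are the double crossovers. Comparing them with the parentals, only the l allele has switched, so l is the middle locus and the order is t – l – r.
Crossovers in the l–r interval produce the single-crossover classes t+ l r and t l+ r+ (155 + 131 = 286) plus the double crossovers (16).
RF(l–r) = (286 + 16) / 2547 = 302/2547 = 0.1186 → 11.9 cM.

11.9 cM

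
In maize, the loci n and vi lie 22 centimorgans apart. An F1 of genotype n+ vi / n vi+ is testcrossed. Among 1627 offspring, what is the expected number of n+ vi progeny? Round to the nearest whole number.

635

A map distance of 22 centimorgans corresponds to a recombination frequency of 0.220.
The F1 is n+ vi / n vi+, so n+ vi is a parental gamete class with expected frequency (1 − r)/2 = 0.780/2 = 0.3900.
Expected number = 0.3900 × 1627 = 634.53 ≈ 635.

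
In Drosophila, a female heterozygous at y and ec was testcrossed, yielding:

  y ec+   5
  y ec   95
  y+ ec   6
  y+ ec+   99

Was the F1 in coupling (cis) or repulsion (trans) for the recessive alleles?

cis

The two most frequent classes are y+ ec+ (99) and y ec (95); these are the parental (non-recombinant) types.
So the F1 carried y+ ec+ on one chromosome and y ec on the other — the recessive alleles are on the same chromosome (cis / coupling).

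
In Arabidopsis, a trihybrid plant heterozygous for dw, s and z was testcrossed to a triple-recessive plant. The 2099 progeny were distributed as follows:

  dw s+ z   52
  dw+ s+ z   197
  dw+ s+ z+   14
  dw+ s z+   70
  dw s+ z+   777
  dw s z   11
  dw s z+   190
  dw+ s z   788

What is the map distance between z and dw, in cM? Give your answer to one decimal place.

The two most frequent reciprocal classes, dw s+ z+ and dw+ s z, are the parental types, so the F1 was dw s+ z+ / dw+ s z.
The two rarest classes, dw+ s+ z+ and dw s z, are the double crossovers. Comparing them with the parentals, only the dw allele has switched, so dw is the middle locus and the order is z – dw – s.
Crossovers in the z–dw interval produce the single-crossover classes dw s+ z and dw+ s z+ (52 + 70 = 122) plus the double crossovers (25).
RF(z–dw) = (122 + 25) / 2099 = 147/2099 = 0.0700 → 7.0 cM.

7.0 cM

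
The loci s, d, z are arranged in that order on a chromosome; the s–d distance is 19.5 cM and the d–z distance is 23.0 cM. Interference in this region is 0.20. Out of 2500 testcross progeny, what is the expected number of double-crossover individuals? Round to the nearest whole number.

90

Map distances give recombination frequencies of 0.195 and 0.230 for the two intervals.
With interference 0.20 (so coincidence = 0.80), expected double-crossover frequency = 0.195 × 0.230 × 0.80 = 0.03588.
Expected number = 0.03588 × 2500 = 89.70 ≈ 90.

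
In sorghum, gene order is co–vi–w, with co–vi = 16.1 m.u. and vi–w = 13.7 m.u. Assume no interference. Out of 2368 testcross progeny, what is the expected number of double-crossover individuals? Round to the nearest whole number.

Map distances give recombination frequencies of 0.161 and 0.137 for the two intervals.
With no interference, expected double-crossover frequency = 0.161 × 0.137 = 0.02206.
Expected number = 0.02206 × 2368 = 52.23 ≈ 52.

52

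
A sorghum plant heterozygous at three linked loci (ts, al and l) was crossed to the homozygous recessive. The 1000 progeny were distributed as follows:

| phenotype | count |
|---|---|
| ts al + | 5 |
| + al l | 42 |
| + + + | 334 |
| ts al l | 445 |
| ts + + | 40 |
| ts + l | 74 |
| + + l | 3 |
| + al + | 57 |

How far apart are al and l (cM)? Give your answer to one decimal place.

13.9 cM

The two most frequent reciprocal classes, + + + and ts al l, are the parental types, so the F1 was + + + / ts al l.
The two rarest classes, + + l and ts al +, are the double crossovers. Comparing them with the parentals, only the l allele has switched, so l is the middle locus and the order is ts – l – al.
Crossovers in the l–al interval produce the single-crossover classes + al + and ts + l (57 + 74 = 131) plus the double crossovers (8).
RF(l–al) = (131 + 8) / 1000 = 139/1000 = 0.1390 → 13.9 cM.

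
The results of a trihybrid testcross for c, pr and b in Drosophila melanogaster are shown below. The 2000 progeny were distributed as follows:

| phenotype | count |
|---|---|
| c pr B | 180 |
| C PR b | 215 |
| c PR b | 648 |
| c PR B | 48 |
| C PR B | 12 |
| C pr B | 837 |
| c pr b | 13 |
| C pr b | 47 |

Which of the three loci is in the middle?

pr

The two most frequent reciprocal classes, c PR b and C pr B, are the parental types, so the F1 was c PR b / C pr B.
The two rarest classes, c pr b and C PR B, are the double crossovers. Comparing them with the parentals, only the pr allele has switched, so pr is the middle locus and the order is b – pr – c.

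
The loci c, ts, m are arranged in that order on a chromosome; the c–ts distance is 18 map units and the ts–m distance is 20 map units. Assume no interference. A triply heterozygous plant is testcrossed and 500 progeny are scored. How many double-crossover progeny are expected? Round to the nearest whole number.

Map distances give recombination frequencies of 0.180 and 0.200 for the two intervals.
With no interference, expected double-crossover frequency = 0.180 × 0.200 = 0.03600.
Expected number = 0.03600 × 500 = 18.00 ≈ 18.

18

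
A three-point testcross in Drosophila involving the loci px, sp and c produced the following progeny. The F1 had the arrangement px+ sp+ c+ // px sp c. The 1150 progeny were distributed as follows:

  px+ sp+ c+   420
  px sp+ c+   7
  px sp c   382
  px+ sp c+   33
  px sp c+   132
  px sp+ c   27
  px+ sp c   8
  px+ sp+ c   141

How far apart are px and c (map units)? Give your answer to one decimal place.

25.0 map units

The two rarest classes, px sp+ c+ and px+ sp c, are the double crossovers. Comparing them with the parentals, only the px allele has switched, so px is the middle locus and the order is c – px – sp.
Crossovers in the c–px interval produce the single-crossover classes px+ sp+ c and px sp c+ (141 + 132 = 273) plus the double crossovers (15).
RF(c–px) = (273 + 15) / 1150 = 288/1150 = 0.2504 → 25.0 map units.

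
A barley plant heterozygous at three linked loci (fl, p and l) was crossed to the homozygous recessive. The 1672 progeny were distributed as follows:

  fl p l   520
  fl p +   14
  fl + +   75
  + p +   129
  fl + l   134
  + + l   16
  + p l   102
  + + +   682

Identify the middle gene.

The two most frequent reciprocal classes, + + + and fl p l, are the parental types, so the F1 was + + + / fl p l.
The two rarest classes, + + l and fl p +, are the double crossovers. Comparing them with the parentals, only the l allele has switched, so l is the middle locus and the order is fl – l – p.

l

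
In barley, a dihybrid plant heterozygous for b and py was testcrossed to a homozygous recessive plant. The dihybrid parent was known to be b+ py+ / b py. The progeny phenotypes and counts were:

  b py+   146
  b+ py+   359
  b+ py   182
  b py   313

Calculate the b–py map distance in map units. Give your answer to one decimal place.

The recombinant classes are b+ py and b py+: 182 + 146 = 328.
Recombination frequency = 328/1000 = 0.3280 ≈ 32.8%, i.e. 32.8 map units.

32.8 map units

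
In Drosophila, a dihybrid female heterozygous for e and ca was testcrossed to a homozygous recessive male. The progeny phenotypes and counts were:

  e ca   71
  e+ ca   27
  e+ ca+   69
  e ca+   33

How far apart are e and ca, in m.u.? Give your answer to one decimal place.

30.0 m.u.

The two most frequent classes, e+ ca+ (69) and e ca (71), are the parental types, so the F1 was e+ ca+ / e ca.
The recombinant classes are e+ ca and e ca+: 27 + 33 = 60.
Recombination frequency = 60/200 = 0.3000 ≈ 30.0%, i.e. 30.0 m.u.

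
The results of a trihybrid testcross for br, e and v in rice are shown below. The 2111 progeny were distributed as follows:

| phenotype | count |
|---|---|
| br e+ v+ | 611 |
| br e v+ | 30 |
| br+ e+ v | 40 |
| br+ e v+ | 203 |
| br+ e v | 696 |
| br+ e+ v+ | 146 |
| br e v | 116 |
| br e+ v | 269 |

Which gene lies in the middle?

e

The two most frequent reciprocal classes, br+ e v and br e+ v+, are the parental types, so the F1 was br+ e v / br e+ v+.
The two rarest classes, br+ e+ v and br e v+, are the double crossovers. Comparing them with the parentals, only the e allele has switched, so e is the middle locus and the order is br – e – v.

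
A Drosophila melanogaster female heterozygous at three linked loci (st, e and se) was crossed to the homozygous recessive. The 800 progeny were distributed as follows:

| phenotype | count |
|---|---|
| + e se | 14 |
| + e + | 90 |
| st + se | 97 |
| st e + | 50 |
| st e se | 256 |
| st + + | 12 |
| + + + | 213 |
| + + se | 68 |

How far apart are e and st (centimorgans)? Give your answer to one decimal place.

26.6 centimorgans

The two most frequent reciprocal classes, st e se and + + +, are the parental types, so the F1 was st e se / + + +.
The two rarest classes, + e se and st + +, are the double crossovers. Comparing them with the parentals, only the st allele has switched, so st is the middle locus and the order is se – st – e.
Crossovers in the st–e interval produce the single-crossover classes st + se and + e + (97 + 90 = 187) plus the double crossovers (26).
RF(st–e) = (187 + 26) / 800 = 213/800 = 0.2662 → 26.6 centimorgans.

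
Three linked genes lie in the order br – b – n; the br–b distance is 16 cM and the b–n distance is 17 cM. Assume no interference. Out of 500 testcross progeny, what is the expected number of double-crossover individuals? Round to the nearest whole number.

14

Map distances give recombination frequencies of 0.160 and 0.170 for the two intervals.
With no interference, expected double-crossover frequency = 0.160 × 0.170 = 0.02720.
Expected number = 0.02720 × 500 = 13.60 ≈ 14.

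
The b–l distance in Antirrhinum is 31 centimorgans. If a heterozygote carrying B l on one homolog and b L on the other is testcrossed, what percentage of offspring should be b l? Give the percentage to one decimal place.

A map distance of 31 centimorgans corresponds to a recombination frequency of 0.310.
The F1 is B l / b L, so b l is a recombinant gamete class with expected frequency r/2 = 0.310/2 = 0.1550.
That is 0.1550 = 15.5% of the progeny.

15.5%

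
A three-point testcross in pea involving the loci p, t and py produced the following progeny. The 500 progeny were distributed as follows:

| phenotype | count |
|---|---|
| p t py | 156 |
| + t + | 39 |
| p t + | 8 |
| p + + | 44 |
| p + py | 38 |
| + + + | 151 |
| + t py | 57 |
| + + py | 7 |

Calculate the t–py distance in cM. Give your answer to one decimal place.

18.4 cM

The two most frequent reciprocal classes, p t py and + + +, are the parental types, so the F1 was p t py / + + +.
The two rarest classes, p t + and + + py, are the double crossovers. Comparing them with the parentals, only the py allele has switched, so py is the middle locus and the order is t – py – p.
Crossovers in the t–py interval produce the single-crossover classes p + py and + t + (38 + 39 = 77) plus the double crossovers (15).
RF(t–py) = (77 + 15) / 500 = 92/500 = 0.1840 → 18.4 cM.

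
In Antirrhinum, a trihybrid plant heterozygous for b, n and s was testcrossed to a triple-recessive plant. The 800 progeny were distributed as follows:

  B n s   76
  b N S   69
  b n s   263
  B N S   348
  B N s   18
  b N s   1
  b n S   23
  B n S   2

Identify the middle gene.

n

The two most frequent reciprocal classes, B N S and b n s, are the parental types, so the F1 was B N S / b n s.
The two rarest classes, B n S and b N s, are the double crossovers. Comparing them with the parentals, only the n allele has switched, so n is the middle locus and the order is b – n – s.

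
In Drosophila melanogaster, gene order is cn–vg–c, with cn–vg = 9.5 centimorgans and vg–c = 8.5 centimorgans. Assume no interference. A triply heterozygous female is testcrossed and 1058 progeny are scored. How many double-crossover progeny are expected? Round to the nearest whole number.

Map distances give recombination frequencies of 0.095 and 0.085 for the two intervals.
With no interference, expected double-crossover frequency = 0.095 × 0.085 = 0.00808.
Expected number = 0.00808 × 1058 = 8.54 ≈ 9.

9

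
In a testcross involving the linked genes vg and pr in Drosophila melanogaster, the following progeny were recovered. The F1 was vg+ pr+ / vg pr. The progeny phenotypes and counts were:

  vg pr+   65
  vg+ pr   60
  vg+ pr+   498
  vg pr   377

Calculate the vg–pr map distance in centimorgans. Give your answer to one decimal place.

The recombinant classes are vg+ pr and vg pr+: 60 + 65 = 125.
Recombination frequency = 125/1000 = 0.1250 ≈ 12.5%, i.e. 12.5 centimorgans.

12.5 centimorgans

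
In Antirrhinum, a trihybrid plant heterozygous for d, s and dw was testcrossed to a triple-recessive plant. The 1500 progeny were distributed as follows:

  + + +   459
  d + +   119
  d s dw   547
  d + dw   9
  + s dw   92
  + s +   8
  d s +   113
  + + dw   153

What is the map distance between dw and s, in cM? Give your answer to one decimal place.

The two most frequent reciprocal classes, d s dw and + + +, are the parental types, so the F1 was d s dw / + + +.
The two rarest classes, d + dw and + s +, are the double crossovers. Comparing them with the parentals, only the s allele has switched, so s is the middle locus and the order is dw – s – d.
Crossovers in the dw–s interval produce the single-crossover classes d s + and + + dw (113 + 153 = 266) plus the double crossovers (17).
RF(dw–s) = (266 + 17) / 1500 = 283/1500 = 0.1887 → 18.9 cM.

18.9 cM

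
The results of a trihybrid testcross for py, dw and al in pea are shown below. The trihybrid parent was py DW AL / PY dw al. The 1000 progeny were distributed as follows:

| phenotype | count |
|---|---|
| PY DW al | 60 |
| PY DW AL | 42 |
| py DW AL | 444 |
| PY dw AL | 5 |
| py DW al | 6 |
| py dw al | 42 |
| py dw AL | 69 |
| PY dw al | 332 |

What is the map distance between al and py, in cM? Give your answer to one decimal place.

The two rarest classes, py DW al and PY dw AL, are the double crossovers. Comparing them with the parentals, only the al allele has switched, so al is the middle locus and the order is py – al – dw.
Crossovers in the py–al interval produce the single-crossover classes PY DW AL and py dw al (42 + 42 = 84) plus the double crossovers (11).
RF(py–al) = (84 + 11) / 1000 = 95/1000 = 0.0950 → 9.5 cM.

9.5 cM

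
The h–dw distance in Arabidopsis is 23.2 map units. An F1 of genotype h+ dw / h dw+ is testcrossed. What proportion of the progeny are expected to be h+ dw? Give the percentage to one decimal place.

38.4%

A map distance of 23.2 map units corresponds to a recombination frequency of 0.232.
The F1 is h+ dw / h dw+, so h+ dw is a parental gamete class with expected frequency (1 − r)/2 = 0.768/2 = 0.3840.
That is 0.3840 = 38.4% of the progeny.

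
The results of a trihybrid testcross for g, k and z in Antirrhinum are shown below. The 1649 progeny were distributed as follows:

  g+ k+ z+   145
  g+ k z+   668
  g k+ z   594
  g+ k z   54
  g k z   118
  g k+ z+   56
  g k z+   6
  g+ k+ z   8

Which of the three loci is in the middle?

g

The two most frequent reciprocal classes, g k+ z and g+ k z+, are the parental types, so the F1 was g k+ z / g+ k z+.
The two rarest classes, g+ k+ z and g k z+, are the double crossovers. Comparing them with the parentals, only the g allele has switched, so g is the middle locus and the order is k – g – z.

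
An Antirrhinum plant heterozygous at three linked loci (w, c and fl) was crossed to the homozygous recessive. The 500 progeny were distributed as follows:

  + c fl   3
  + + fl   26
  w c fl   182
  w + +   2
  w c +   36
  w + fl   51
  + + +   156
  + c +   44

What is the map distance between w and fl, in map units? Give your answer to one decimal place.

13.4 map units

The two most frequent reciprocal classes, w c fl and + + +, are the parental types, so the F1 was w c fl / + + +.
The two rarest classes, + c fl and w + +, are the double crossovers. Comparing them with the parentals, only the w allele has switched, so w is the middle locus and the order is c – w – fl.
Crossovers in the w–fl interval produce the single-crossover classes w c + and + + fl (36 + 26 = 62) plus the double crossovers (5).
RF(w–fl) = (62 + 5) / 500 = 67/500 = 0.1340 → 13.4 map units.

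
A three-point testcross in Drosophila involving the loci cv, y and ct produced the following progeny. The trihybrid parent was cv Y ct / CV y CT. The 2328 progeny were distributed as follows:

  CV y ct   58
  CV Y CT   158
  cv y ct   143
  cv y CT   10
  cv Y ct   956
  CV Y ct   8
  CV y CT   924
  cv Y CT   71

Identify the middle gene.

cv

The two rarest classes, CV Y ct and cv y CT, are the double crossovers. Comparing them with the parentals, only the cv allele has switched, so cv is the middle locus and the order is y – cv – ct.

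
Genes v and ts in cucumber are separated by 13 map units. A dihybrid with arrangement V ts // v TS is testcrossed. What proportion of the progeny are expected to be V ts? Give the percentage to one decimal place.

A map distance of 13 map units corresponds to a recombination frequency of 0.130.
The F1 is V ts / v TS, so V ts is a parental gamete class with expected frequency (1 − r)/2 = 0.870/2 = 0.4350.
That is 0.4350 = 43.5% of the progeny.

43.5%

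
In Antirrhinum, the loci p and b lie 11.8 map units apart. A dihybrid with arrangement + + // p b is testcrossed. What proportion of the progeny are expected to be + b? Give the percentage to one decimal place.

5.9%

A map distance of 11.8 map units corresponds to a recombination frequency of 0.118.
The F1 is + + / p b, so + b is a recombinant gamete class with expected frequency r/2 = 0.118/2 = 0.0590.
That is 0.0590 = 5.9% of the progeny.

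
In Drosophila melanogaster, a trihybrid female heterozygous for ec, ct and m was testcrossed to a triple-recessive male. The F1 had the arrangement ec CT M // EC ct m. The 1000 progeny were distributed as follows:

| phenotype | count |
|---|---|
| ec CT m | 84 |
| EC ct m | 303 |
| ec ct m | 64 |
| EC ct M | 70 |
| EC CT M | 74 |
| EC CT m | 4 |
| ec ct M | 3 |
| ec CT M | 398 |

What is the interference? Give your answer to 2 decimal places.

The two rarest classes, ec ct M and EC CT m, are the double crossovers. Comparing them with the parentals, only the ct allele has switched, so ct is the middle locus and the order is ec – ct – m.
ec–ct: (138 + 7)/1000 = 0.1450; ct–m: (154 + 7)/1000 = 0.1610.
Expected DCO frequency = 0.1450 × 0.1610 ≈ 0.02334; observed = 7/1000 ≈ 0.00700.
Coefficient of coincidence = 0.00700/0.02334 ≈ 0.30; interference = 1 − 0.30 = 0.70.

0.70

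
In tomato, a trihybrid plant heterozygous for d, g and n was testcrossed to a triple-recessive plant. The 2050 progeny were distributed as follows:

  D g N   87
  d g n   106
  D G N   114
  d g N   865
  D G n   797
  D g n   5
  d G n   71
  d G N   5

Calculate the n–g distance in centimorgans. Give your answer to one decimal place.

11.2 centimorgans

The two most frequent reciprocal classes, d g N and D G n, are the parental types, so the F1 was d g N / D G n.
The two rarest classes, d G N and D g n, are the double crossovers. Comparing them with the parentals, only the g allele has switched, so g is the middle locus and the order is n – g – d.
Crossovers in the n–g interval produce the single-crossover classes d g n and D G N (106 + 114 = 220) plus the double crossovers (10).
RF(n–g) = (220 + 10) / 2050 = 230/2050 = 0.1122 → 11.2 centimorgans.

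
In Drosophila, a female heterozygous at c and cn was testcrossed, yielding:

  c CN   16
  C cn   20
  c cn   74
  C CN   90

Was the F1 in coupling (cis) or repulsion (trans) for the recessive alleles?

The two most frequent classes are C CN (90) and c cn (74); these are the parental (non-recombinant) types.
So the F1 carried C CN on one chromosome and c cn on the other — the recessive alleles are on the same chromosome (cis / coupling).

cis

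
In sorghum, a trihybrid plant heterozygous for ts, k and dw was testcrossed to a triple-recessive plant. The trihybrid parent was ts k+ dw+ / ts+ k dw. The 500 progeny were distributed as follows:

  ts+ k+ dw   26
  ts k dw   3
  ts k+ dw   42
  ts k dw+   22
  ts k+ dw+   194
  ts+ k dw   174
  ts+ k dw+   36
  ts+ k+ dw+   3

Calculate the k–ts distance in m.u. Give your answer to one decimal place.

10.8 m.u.

The two rarest classes, ts+ k+ dw+ and ts k dw, are the double crossovers. Comparing them with the parentals, only the ts allele has switched, so ts is the middle locus and the order is k – ts – dw.
Crossovers in the k–ts interval produce the single-crossover classes ts k dw+ and ts+ k+ dw (22 + 26 = 48) plus the double crossovers (6).
RF(k–ts) = (48 + 6) / 500 = 54/500 = 0.1080 → 10.8 m.u.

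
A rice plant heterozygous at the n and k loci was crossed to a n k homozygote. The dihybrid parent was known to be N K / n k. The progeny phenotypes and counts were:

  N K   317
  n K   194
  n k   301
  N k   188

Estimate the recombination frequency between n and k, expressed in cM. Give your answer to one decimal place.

The recombinant classes are N k and n K: 188 + 194 = 382.
Recombination frequency = 382/1000 = 0.3820 ≈ 38.2%, i.e. 38.2 cM.

38.2 cM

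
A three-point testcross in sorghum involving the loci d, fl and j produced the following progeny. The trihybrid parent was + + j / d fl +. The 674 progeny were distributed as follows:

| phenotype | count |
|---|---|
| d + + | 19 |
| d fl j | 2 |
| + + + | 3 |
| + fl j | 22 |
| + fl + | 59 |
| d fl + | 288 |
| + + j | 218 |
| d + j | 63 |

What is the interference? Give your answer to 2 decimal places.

The two rarest classes, + + + and d fl j, are the double crossovers. Comparing them with the parentals, only the j allele has switched, so j is the middle locus and the order is fl – j – d.
fl–j: (41 + 5)/674 = 0.0682; j–d: (122 + 5)/674 = 0.1884.
Expected DCO frequency = 0.0682 × 0.1884 ≈ 0.01285; observed = 5/674 ≈ 0.00742.
Coefficient of coincidence = 0.00742/0.01285 ≈ 0.58; interference = 1 − 0.58 = 0.42.

0.42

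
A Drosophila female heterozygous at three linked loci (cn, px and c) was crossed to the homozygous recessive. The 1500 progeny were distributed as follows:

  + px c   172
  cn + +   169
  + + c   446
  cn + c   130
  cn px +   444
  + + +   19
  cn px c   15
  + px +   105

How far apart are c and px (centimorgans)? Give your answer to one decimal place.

The two most frequent reciprocal classes, + + c and cn px +, are the parental types, so the F1 was + + c / cn px +.
The two rarest classes, + + + and cn px c, are the double crossovers. Comparing them with the parentals, only the c allele has switched, so c is the middle locus and the order is px – c – cn.
Crossovers in the px–c interval produce the single-crossover classes + px c and cn + + (172 + 169 = 341) plus the double crossovers (34).
RF(px–c) = (341 + 34) / 1500 = 375/1500 = 0.2500 → 25.0 centimorgans.

25.0 centimorgans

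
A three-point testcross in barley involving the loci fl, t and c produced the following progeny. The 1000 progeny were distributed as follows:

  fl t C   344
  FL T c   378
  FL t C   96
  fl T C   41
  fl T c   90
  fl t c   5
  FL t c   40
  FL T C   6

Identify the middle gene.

c

The two most frequent reciprocal classes, fl t C and FL T c, are the parental types, so the F1 was fl t C / FL T c.
The two rarest classes, fl t c and FL T C, are the double crossovers. Comparing them with the parentals, only the c allele has switched, so c is the middle locus and the order is fl – c – t.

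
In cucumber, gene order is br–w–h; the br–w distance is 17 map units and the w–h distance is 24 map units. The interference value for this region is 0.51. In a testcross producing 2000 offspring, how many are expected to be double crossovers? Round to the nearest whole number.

Map distances give recombination frequencies of 0.170 and 0.240 for the two intervals.
With interference 0.51 (so coincidence = 0.49), expected double-crossover frequency = 0.170 × 0.240 × 0.49 = 0.01999.
Expected number = 0.01999 × 2000 = 39.98 ≈ 40.

40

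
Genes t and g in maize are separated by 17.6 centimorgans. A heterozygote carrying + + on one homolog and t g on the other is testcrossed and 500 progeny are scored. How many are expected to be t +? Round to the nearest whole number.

44

A map distance of 17.6 centimorgans corresponds to a recombination frequency of 0.176.
The F1 is + + / t g, so t + is a recombinant gamete class with expected frequency r/2 = 0.176/2 = 0.0880.
Expected number = 0.0880 × 500 = 44.00 ≈ 44.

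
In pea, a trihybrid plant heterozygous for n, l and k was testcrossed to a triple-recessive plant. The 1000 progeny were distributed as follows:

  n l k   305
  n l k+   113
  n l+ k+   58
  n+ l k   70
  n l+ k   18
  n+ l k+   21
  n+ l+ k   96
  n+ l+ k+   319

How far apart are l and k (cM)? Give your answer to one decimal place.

24.8 cM

The two most frequent reciprocal classes, n+ l+ k+ and n l k, are the parental types, so the F1 was n+ l+ k+ / n l k.
The two rarest classes, n+ l k+ and n l+ k, are the double crossovers. Comparing them with the parentals, only the l allele has switched, so l is the middle locus and the order is n – l – k.
Crossovers in the l–k interval produce the single-crossover classes n+ l+ k and n l k+ (96 + 113 = 209) plus the double crossovers (39).
RF(l–k) = (209 + 39) / 1000 = 248/1000 = 0.2480 → 24.8 cM.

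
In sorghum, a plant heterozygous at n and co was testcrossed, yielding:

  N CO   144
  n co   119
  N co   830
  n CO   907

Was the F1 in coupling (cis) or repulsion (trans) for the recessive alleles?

The two most frequent classes are N co (830) and n CO (907); these are the parental (non-recombinant) types.
So the F1 carried N co on one chromosome and n CO on the other — the recessive alleles are on opposite chromosomes (trans / repulsion).

trans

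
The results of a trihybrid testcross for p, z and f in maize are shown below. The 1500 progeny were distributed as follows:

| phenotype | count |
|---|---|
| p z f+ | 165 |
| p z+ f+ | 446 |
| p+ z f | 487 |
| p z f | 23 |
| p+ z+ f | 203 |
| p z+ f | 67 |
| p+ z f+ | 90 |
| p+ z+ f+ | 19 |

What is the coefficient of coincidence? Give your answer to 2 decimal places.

0.77

The two most frequent reciprocal classes, p+ z f and p z+ f+, are the parental types, so the F1 was p+ z f / p z+ f+.
The two rarest classes, p z f and p+ z+ f+, are the double crossovers. Comparing them with the parentals, only the p allele has switched, so p is the middle locus and the order is f – p – z.
f–p: (157 + 42)/1500 = 0.1327; p–z: (368 + 42)/1500 = 0.2733.
Expected DCO frequency = 0.1327 × 0.2733 ≈ 0.03627; observed = 42/1500 ≈ 0.02800.
Coefficient of coincidence = 0.02800/0.03627 ≈ 0.77.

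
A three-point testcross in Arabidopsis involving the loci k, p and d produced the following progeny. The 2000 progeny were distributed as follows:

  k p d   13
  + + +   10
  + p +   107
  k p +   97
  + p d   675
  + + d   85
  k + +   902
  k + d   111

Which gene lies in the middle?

The two most frequent reciprocal classes, k + + and + p d, are the parental types, so the F1 was k + + / + p d.
The two rarest classes, + + + and k p d, are the double crossovers. Comparing them with the parentals, only the k allele has switched, so k is the middle locus and the order is d – k – p.

k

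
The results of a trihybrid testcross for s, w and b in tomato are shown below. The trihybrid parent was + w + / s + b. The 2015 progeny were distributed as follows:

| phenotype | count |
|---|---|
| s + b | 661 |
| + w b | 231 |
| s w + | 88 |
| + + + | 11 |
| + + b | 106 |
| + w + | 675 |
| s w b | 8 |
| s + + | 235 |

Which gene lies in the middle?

The two rarest classes, + + + and s w b, are the double crossovers. Comparing them with the parentals, only the w allele has switched, so w is the middle locus and the order is s – w – b.

w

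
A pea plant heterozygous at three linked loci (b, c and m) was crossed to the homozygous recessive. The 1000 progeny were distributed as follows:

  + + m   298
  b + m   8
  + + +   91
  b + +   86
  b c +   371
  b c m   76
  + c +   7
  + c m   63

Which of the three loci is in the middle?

b

The two most frequent reciprocal classes, + + m and b c +, are the parental types, so the F1 was + + m / b c +.
The two rarest classes, b + m and + c +, are the double crossovers. Comparing them with the parentals, only the b allele has switched, so b is the middle locus and the order is c – b – m.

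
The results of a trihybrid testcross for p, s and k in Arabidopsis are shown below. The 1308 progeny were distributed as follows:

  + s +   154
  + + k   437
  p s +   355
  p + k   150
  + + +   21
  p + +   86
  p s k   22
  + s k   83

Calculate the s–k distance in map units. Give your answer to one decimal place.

The two most frequent reciprocal classes, p s + and + + k, are the parental types, so the F1 was p s + / + + k.
The two rarest classes, p s k and + + +, are the double crossovers. Comparing them with the parentals, only the k allele has switched, so k is the middle locus and the order is s – k – p.
Crossovers in the s–k interval produce the single-crossover classes p + + and + s k (86 + 83 = 169) plus the double crossovers (43).
RF(s–k) = (169 + 43) / 1308 = 212/1308 = 0.1621 → 16.2 map units.

16.2 map units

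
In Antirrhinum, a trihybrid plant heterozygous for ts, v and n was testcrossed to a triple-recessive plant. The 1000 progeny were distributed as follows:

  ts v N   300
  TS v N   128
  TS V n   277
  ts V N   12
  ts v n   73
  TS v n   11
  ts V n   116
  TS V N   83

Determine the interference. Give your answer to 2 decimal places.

0.52

The two most frequent reciprocal classes, TS V n and ts v N, are the parental types, so the F1 was TS V n / ts v N.
The two rarest classes, TS v n and ts V N, are the double crossovers. Comparing them with the parentals, only the v allele has switched, so v is the middle locus and the order is n – v – ts.
n–v: (156 + 23)/1000 = 0.1790; v–ts: (244 + 23)/1000 = 0.2670.
Expected DCO frequency = 0.1790 × 0.2670 ≈ 0.04779; observed = 23/1000 ≈ 0.02300.
Coefficient of coincidence = 0.02300/0.04779 ≈ 0.48; interference = 1 − 0.48 = 0.52.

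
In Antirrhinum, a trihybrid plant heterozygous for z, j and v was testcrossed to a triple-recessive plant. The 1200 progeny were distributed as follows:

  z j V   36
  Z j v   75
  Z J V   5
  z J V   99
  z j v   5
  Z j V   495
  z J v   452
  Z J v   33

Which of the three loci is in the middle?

j

The two most frequent reciprocal classes, Z j V and z J v, are the parental types, so the F1 was Z j V / z J v.
The two rarest classes, Z J V and z j v, are the double crossovers. Comparing them with the parentals, only the j allele has switched, so j is the middle locus and the order is z – j – v.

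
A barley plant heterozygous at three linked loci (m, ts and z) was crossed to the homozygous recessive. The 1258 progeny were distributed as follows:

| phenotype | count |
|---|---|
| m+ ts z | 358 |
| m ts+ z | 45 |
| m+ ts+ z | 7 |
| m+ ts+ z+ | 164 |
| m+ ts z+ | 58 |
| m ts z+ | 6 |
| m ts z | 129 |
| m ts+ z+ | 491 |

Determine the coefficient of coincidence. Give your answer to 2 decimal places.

0.46

The two most frequent reciprocal classes, m+ ts z and m ts+ z+, are the parental types, so the F1 was m+ ts z / m ts+ z+.
The two rarest classes, m+ ts+ z and m ts z+, are the double crossovers. Comparing them with the parentals, only the ts allele has switched, so ts is the middle locus and the order is z – ts – m.
z–ts: (103 + 13)/1258 = 0.0922; ts–m: (293 + 13)/1258 = 0.2432.
Expected DCO frequency = 0.0922 × 0.2432 ≈ 0.02242; observed = 13/1258 ≈ 0.01033.
Coefficient of coincidence = 0.01033/0.02242 ≈ 0.46.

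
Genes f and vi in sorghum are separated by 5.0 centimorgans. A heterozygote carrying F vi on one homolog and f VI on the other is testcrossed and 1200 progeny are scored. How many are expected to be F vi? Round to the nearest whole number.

570

A map distance of 5.0 centimorgans corresponds to a recombination frequency of 0.050.
The F1 is F vi / f VI, so F vi is a parental gamete class with expected frequency (1 − r)/2 = 0.950/2 = 0.4750.
Expected number = 0.4750 × 1200 = 570.00 ≈ 570.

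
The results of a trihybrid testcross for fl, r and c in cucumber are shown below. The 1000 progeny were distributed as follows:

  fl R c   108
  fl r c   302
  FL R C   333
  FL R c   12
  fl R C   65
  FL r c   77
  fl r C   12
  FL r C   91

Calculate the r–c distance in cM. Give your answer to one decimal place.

22.3 cM

The two most frequent reciprocal classes, FL R C and fl r c, are the parental types, so the F1 was FL R C / fl r c.
The two rarest classes, FL R c and fl r C, are the double crossovers. Comparing them with the parentals, only the c allele has switched, so c is the middle locus and the order is fl – c – r.
Crossovers in the c–r interval produce the single-crossover classes FL r C and fl R c (91 + 108 = 199) plus the double crossovers (24).
RF(c–r) = (199 + 24) / 1000 = 223/1000 = 0.2230 → 22.3 cM.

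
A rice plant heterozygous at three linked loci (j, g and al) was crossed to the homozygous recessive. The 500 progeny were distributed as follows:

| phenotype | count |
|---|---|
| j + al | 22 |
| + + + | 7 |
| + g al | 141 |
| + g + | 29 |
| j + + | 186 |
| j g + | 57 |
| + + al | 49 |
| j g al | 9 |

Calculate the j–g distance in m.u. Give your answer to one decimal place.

24.4 m.u.

The two most frequent reciprocal classes, + g al and j + +, are the parental types, so the F1 was + g al / j + +.
The two rarest classes, j g al and + + +, are the double crossovers. Comparing them with the parentals, only the j allele has switched, so j is the middle locus and the order is g – j – al.
Crossovers in the g–j interval produce the single-crossover classes + + al and j g + (49 + 57 = 106) plus the double crossovers (16).
RF(g–j) = (106 + 16) / 500 = 122/500 = 0.2440 → 24.4 m.u.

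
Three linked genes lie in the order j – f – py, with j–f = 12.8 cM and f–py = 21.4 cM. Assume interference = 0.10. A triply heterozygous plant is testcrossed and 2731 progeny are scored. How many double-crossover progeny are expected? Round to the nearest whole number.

Map distances give recombination frequencies of 0.128 and 0.214 for the two intervals.
With interference 0.10 (so coincidence = 0.90), expected double-crossover frequency = 0.128 × 0.214 × 0.90 = 0.02465.
Expected number = 0.02465 × 2731 = 67.33 ≈ 67.

67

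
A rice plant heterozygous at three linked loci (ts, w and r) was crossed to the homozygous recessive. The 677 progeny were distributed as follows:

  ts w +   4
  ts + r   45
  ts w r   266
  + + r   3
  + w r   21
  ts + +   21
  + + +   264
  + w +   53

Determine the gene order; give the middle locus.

The two most frequent reciprocal classes, ts w r and + + +, are the parental types, so the F1 was ts w r / + + +.
The two rarest classes, ts w + and + + r, are the double crossovers. Comparing them with the parentals, only the r allele has switched, so r is the middle locus and the order is ts – r – w.

r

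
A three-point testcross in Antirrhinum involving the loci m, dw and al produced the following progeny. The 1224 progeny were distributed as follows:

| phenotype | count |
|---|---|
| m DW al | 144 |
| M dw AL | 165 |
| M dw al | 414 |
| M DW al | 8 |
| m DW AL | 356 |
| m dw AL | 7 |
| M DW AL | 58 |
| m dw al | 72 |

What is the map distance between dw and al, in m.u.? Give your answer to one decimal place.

The two most frequent reciprocal classes, m DW AL and M dw al, are the parental types, so the F1 was m DW AL / M dw al.
The two rarest classes, m dw AL and M DW al, are the double crossovers. Comparing them with the parentals, only the dw allele has switched, so dw is the middle locus and the order is m – dw – al.
Crossovers in the dw–al interval produce the single-crossover classes m DW al and M dw AL (144 + 165 = 309) plus the double crossovers (15).
RF(dw–al) = (309 + 15) / 1224 = 324/1224 = 0.2647 → 26.5 m.u.

26.5 m.u.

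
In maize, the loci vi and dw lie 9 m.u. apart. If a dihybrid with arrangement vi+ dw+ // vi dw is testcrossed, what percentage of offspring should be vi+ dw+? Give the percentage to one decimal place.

A map distance of 9 m.u. corresponds to a recombination frequency of 0.090.
The F1 is vi+ dw+ / vi dw, so vi+ dw+ is a parental gamete class with expected frequency (1 − r)/2 = 0.910/2 = 0.4550.
That is 0.4550 = 45.5% of the progeny.

45.5%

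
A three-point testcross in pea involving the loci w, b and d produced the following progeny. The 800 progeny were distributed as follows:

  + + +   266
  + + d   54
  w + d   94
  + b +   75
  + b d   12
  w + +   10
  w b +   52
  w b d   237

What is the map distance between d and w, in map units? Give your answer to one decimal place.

16.0 map units

The two most frequent reciprocal classes, w b d and + + +, are the parental types, so the F1 was w b d / + + +.
The two rarest classes, + b d and w + +, are the double crossovers. Comparing them with the parentals, only the w allele has switched, so w is the middle locus and the order is d – w – b.
Crossovers in the d–w interval produce the single-crossover classes w b + and + + d (52 + 54 = 106) plus the double crossovers (22).
RF(d–w) = (106 + 22) / 800 = 128/800 = 0.1600 → 16.0 map units.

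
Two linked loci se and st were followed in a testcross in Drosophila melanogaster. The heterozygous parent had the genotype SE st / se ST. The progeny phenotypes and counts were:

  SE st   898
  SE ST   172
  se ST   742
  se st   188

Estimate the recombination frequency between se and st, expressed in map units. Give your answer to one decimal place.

18.0 map units

The recombinant classes are SE ST and se st: 172 + 188 = 360.
Recombination frequency = 360/2000 = 0.1800 ≈ 18.0%, i.e. 18.0 map units.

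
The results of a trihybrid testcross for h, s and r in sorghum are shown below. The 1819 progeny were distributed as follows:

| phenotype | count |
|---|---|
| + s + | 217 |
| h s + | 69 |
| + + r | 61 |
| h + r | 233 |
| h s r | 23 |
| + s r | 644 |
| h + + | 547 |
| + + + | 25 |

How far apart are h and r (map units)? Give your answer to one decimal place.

The two most frequent reciprocal classes, + s r and h + +, are the parental types, so the F1 was + s r / h + +.
The two rarest classes, h s r and + + +, are the double crossovers. Comparing them with the parentals, only the h allele has switched, so h is the middle locus and the order is r – h – s.
Crossovers in the r–h interval produce the single-crossover classes + s + and h + r (217 + 233 = 450) plus the double crossovers (48).
RF(r–h) = (450 + 48) / 1819 = 498/1819 = 0.2738 → 27.4 map units.

27.4 map units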